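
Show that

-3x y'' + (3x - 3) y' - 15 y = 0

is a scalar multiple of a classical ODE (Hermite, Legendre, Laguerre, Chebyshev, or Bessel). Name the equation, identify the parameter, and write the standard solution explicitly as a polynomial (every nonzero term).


All three coefficients share the factor -3; dividing through by -3 gives  x y'' + (1 - x) y' + 5 y = 0.
This matches the Laguerre equation x y'' + (1 - x) y' + n y = 0 with n = 5; the polynomial solution is L_5(x).
With y = sum_k a_k x^k, matching x^k gives (k+1)k a_{k+1} + (k+1) a_{k+1} - k a_k + n a_k = 0, i.e. (k+1)^2 a_{k+1} = (k - n) a_k = (k - 5) a_k. The right side vanishes at k = 5, so the series terminates at degree 5.
Standard normalization L_n(0) = 1 gives a_0 = 1. Work upward with a_{k+1} = (k - 5) a_k / (k+1)^2:
  a_1 = (0 - 5)(1) / 1^2 = -5/1 = -5
  a_2 = (1 - 5)(-5) / 2^2 = 20/4 = 5
  a_3 = (2 - 5)(5) / 3^2 = -15/9 = -5/3
  a_4 = (3 - 5)(-5/3) / 4^2 = (10/3)/16 = 5/24
  a_5 = (4 - 5)(5/24) / 5^2 = (-5/24)/25 = -1/120
Hence L_5(x) = -x^5/120 + 5 x^4/24 - 5 x^3/3 + 5 x^2 - 5 x + 1.

L_5(x); series = -x^5/120 + 5 x^4/24 - 5 x^3/3 + 5 x^2 - 5 x + 1


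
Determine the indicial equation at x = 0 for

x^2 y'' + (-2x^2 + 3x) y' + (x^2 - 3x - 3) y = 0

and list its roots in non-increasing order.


Divide by x^2 to reach normal form y'' + P_1(x) y' + P_2(x) y = 0 with P_1(x) = -2 + 3/x and P_2(x) = 1 - 3/x - 3/x^2.
x = 0 is a singular point because the y'-coefficient -2 + 3/x has a pole at x = 0 and the y-coefficient 1 - 3/x - 3/x^2 has a pole at x = 0.
It is a regular singular point because x P_1(x) = p(x) = 3 - 2x and x^2 P_2(x) = q(x) = x^2 - 3x - 3 are polynomials, hence analytic at x = 0.
p(0) = 3,  q(0) = -3.
Indicial equation: r(r-1) + p(0) r + q(0) = 0, i.e. r^2 + (p(0) - 1) r + q(0) = 0, i.e. r^2 + 2 r - 3 = 0.
Discriminant: (2)^2 - 4(-3) = 16, so r = (-2 ± 4)/2.
Solving: r_1 = 1, r_2 = -3.

indicial: r^2 + 2 r - 3 = 0; roots r_1 = 1, r_2 = -3


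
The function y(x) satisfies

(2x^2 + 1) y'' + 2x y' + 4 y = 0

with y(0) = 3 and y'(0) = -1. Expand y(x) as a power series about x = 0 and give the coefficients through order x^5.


Ansatz: y(x) = sum_{n>=0} a_n x^n, so y'(x) = sum_{n>=1} n a_n x^(n-1) and y''(x) = sum_{n>=2} n(n-1) a_n x^(n-2).
Substitute into P(x) y'' + Q(x) y' + R(x) y = 0 with P(x) = 2x^2 + 1, Q(x) = 2x, R(x) = 4, and match powers of x.
Initial conditions: a_0 = 3, a_1 = -1.
Setting the coefficient of each power of x to zero and solving order by order (substituting the coefficients already found):
  x^0: 2 a_2 + 4 a_0 = 0  ->  2 a_2 = -4 a_0 = -12  ->  a_2 = -6
  x^1: 6 a_3 + 6 a_1 = 0  ->  6 a_3 = -6 a_1 = 6  ->  a_3 = 1
  x^2: 12 a_4 + 12 a_2 = 0  ->  12 a_4 = -12 a_2 = 72  ->  a_4 = 6
  x^3: 20 a_5 + 22 a_3 = 0  ->  20 a_5 = -22 a_3 = -22  ->  a_5 = -11/10
Truncated series: y(x) = 3 - x - 6 x^2 + x^3 + 6 x^4 - (11/10) x^5 + O(x^6).

a_0 = 3; a_1 = -1; a_2 = -6; a_3 = 1; a_4 = 6; a_5 = -11/10


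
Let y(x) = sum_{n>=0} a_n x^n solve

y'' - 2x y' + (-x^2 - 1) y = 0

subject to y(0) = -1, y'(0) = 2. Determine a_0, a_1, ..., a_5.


Ansatz: y(x) = sum_{n>=0} a_n x^n, so y'(x) = sum_{n>=1} n a_n x^(n-1) and y''(x) = sum_{n>=2} n(n-1) a_n x^(n-2).
Substitute into P(x) y'' + Q(x) y' + R(x) y = 0 with P(x) = 1, Q(x) = -2x, R(x) = -x^2 - 1, and match powers of x.
Initial conditions: a_0 = -1, a_1 = 2.
Setting the coefficient of each power of x to zero and solving order by order (substituting the coefficients already found):
  x^0: 2 a_2 - a_0 = 0  ->  2 a_2 = a_0 = -1  ->  a_2 = -1/2
  x^1: 6 a_3 - 3 a_1 = 0  ->  6 a_3 = 3 a_1 = 6  ->  a_3 = 1
  x^2: 12 a_4 - 5 a_2 - a_0 = 0  ->  12 a_4 = 5 a_2 + a_0 = -7/2  ->  a_4 = -7/24
  x^3: 20 a_5 - 7 a_3 - a_1 = 0  ->  20 a_5 = 7 a_3 + a_1 = 9  ->  a_5 = 9/20
Truncated series: y(x) = -1 + 2 x - (1/2) x^2 + x^3 - (7/24) x^4 + (9/20) x^5 + O(x^6).

a_0 = -1; a_1 = 2; a_2 = -1/2; a_3 = 1; a_4 = -7/24; a_5 = 9/20


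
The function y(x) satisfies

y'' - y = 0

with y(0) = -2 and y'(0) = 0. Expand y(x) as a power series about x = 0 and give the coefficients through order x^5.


Ansatz: y(x) = sum_{n>=0} a_n x^n, so y'(x) = sum_{n>=1} n a_n x^(n-1) and y''(x) = sum_{n>=2} n(n-1) a_n x^(n-2).
Substitute into P(x) y'' + Q(x) y' + R(x) y = 0 with P(x) = 1, Q(x) = 0, R(x) = -1, and match powers of x.
Initial conditions: a_0 = -2, a_1 = 0.
Setting the coefficient of each power of x to zero and solving order by order (substituting the coefficients already found):
  x^0: 2 a_2 - a_0 = 0  ->  2 a_2 = a_0 = -2  ->  a_2 = -1
  x^1: 6 a_3 - a_1 = 0  ->  6 a_3 = a_1 = 0  ->  a_3 = 0
  x^2: 12 a_4 - a_2 = 0  ->  12 a_4 = a_2 = -1  ->  a_4 = -1/12
  x^3: 20 a_5 - a_3 = 0  ->  20 a_5 = a_3 = 0  ->  a_5 = 0
Truncated series: y(x) = -2 - x^2 - (1/12) x^4 + O(x^6).

a_0 = -2; a_1 = 0; a_2 = -1; a_3 = 0; a_4 = -1/12; a_5 = 0


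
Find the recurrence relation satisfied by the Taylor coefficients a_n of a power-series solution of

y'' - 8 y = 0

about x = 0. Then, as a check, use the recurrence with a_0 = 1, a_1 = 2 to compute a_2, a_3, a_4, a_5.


Substitute y = sum_n a_n x^n into y'' + (const) y = 0.
y''(x) = sum_{n>=0} (n+2)(n+1) a_{n+2} x^n.
The ODE becomes sum_n [(n+2)(n+1) a_{n+2} - 8 a_n] x^n = 0.
Setting each coefficient to zero gives the recurrence:
  (n+2)(n+1) a_{n+2} - 8 a_n = 0,
  a_{n+2} = 8 / ((n+1)(n+2)) a_n.

Check with a_0 = 1, a_1 = 2 (apply the recurrence for n = 0, 1, 2, 3): a_0 = 1, a_1 = 2, a_2 = 4, a_3 = 8/3, a_4 = 8/3, a_5 = 16/15.

a_{n+2} = 8/((n+1)(n+2)) * a_n; check: a_0 = 1, a_1 = 2, a_2 = 4, a_3 = 8/3, a_4 = 8/3, a_5 = 16/15


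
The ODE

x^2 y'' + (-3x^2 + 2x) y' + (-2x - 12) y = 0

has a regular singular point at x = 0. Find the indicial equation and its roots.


Divide by x^2 to reach normal form y'' + P_1(x) y' + P_2(x) y = 0 with P_1(x) = -3 + 2/x and P_2(x) = -2/x - 12/x^2.
x = 0 is a singular point because the y'-coefficient -3 + 2/x has a pole at x = 0 and the y-coefficient -2/x - 12/x^2 has a pole at x = 0.
It is a regular singular point because x P_1(x) = p(x) = 2 - 3x and x^2 P_2(x) = q(x) = -2x - 12 are polynomials, hence analytic at x = 0.
p(0) = 2,  q(0) = -12.
Indicial equation: r(r-1) + p(0) r + q(0) = 0, i.e. r^2 + (p(0) - 1) r + q(0) = 0, i.e. r^2 + 1 r - 12 = 0.
Discriminant: (1)^2 - 4(-12) = 49, so r = (-1 ± 7)/2.
Solving: r_1 = 3, r_2 = -4.

indicial: r^2 + 1 r - 12 = 0; roots r_1 = 3, r_2 = -4


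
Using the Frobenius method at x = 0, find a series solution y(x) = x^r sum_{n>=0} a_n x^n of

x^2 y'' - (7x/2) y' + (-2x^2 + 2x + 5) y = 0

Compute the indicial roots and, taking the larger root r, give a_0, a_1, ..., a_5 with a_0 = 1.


Write in Frobenius form y'' + (p(x)/x) y' + (q(x)/x^2) y = 0:
  p(x) = -7/2,  q(x) = -2x^2 + 2x + 5.
Indicial equation: r(r-1) + (-7/2) r + (5) = 0 -> roots r_1 = 5/2, r_2 = 2.
Take r = r_1 = 5/2. Let y(x) = x^r sum_{n>=0} a_n x^n with a_0 = 1.
Substitute y = x^r sum a_n x^n and match x^{r+n}. The recurrence is
  D(n) a_n + 2 a_{n-1} - 2 a_{n-2} = 0,  where D(n) = (r+n)(r+n-1) + (-7/2)(r+n) + (5).
  a_n = [-2 a_{n-1} + 2 a_{n-2}] / D(n).
Since the indicial polynomial factors as (r - r_1)(r - r_2), D(n) = (r_1 + n - r_1)(r_1 + n - r_2) = n(n + 1/2).
Evaluating step by step (a_0 = 1):
  n = 1: D(1) = 1(1 + 1/2) = 3/2; numerator = -2(1) = -2; a_1 = (-2)/(3/2) = -4/3
  n = 2: D(2) = 2(2 + 1/2) = 5; numerator = -2(-4/3) + 2(1) = 14/3; a_2 = (14/3)/(5) = 14/15
  n = 3: D(3) = 3(3 + 1/2) = 21/2; numerator = -2(14/15) + 2(-4/3) = -68/15; a_3 = (-68/15)/(21/2) = -136/315
  n = 4: D(4) = 4(4 + 1/2) = 18; numerator = -2(-136/315) + 2(14/15) = 172/63; a_4 = (172/63)/(18) = 86/567
  n = 5: D(5) = 5(5 + 1/2) = 55/2; numerator = -2(86/567) + 2(-136/315) = -3308/2835; a_5 = (-3308/2835)/(55/2) = -6616/155925

r = 5/2; a_0 = 1; a_1 = -4/3; a_2 = 14/15; a_3 = -136/315; a_4 = 86/567; a_5 = -6616/155925


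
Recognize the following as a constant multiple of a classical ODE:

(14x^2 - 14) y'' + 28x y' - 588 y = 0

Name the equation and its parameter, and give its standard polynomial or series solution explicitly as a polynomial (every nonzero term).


All three coefficients share the factor -14; dividing through by -14 gives  (1 - x^2) y'' - 2x y' + 42 y = 0.
This matches the Legendre equation (1 - x^2) y'' - 2x y' + n(n+1) y = 0 (note the -2x y' term) with n(n+1) = 42, so n = 6; the polynomial solution is P_6(x).
With y = sum_k a_k x^k, matching x^k gives (k+2)(k+1) a_{k+2} = [k(k+1) - n(n+1)] a_k = (k - 6)(k + 7) a_k. The right side vanishes at k = 6, so the series with the parity of 6 terminates at degree 6.
Standard normalization (P_n(1) = 1): leading coefficient (2n)!/(2^n (n!)^2) = 479001600/(64*518400) = 231/16, so a_6 = 231/16. Work downward with a_k = (k+1)(k+2) a_{k+2} / ((k - 6)(k + 7)):
  a_4 = (5)(6)(231/16) / ((4 - 6)(4 + 7)) = (3465/8)/(-22) = -315/16
  a_2 = (3)(4)(-315/16) / ((2 - 6)(2 + 7)) = (-945/4)/(-36) = 105/16
  a_0 = (1)(2)(105/16) / ((0 - 6)(0 + 7)) = (105/8)/(-42) = -5/16
Hence P_6(x) = 231 x^6/16 - 315 x^4/16 + 105 x^2/16 - 5/16.

P_6(x); series = 231 x^6/16 - 315 x^4/16 + 105 x^2/16 - 5/16


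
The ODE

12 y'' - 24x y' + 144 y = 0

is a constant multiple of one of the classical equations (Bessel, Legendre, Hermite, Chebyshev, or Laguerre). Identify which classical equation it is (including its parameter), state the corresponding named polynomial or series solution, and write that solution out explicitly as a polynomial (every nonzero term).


All three coefficients share the factor 12; dividing through by 12 gives  y'' - 2x y' + 12 y = 0.
This matches the Hermite equation y'' - 2x y' + 2n y = 0 with 2n = 12, so n = 6; the polynomial solution is H_6(x).
With y = sum_k a_k x^k, matching x^k gives (k+2)(k+1) a_{k+2} = 2(k - n) a_k = 2(k - 6) a_k. The right side vanishes at k = 6, so the series with the parity of 6 terminates at degree 6.
Standard normalization: leading coefficient of H_n is 2^n, so a_6 = 2^6 = 64. Work downward with a_k = (k+1)(k+2) a_{k+2} / (2(k - n)):
  a_4 = (5)(6)(64) / (2(4 - 6)) = 1920/(-4) = -480
  a_2 = (3)(4)(-480) / (2(2 - 6)) = -5760/(-8) = 720
  a_0 = (1)(2)(720) / (2(0 - 6)) = 1440/(-12) = -120
Hence H_6(x) = 64 x^6 - 480 x^4 + 720 x^2 - 120.

H_6(x); series = 64 x^6 - 480 x^4 + 720 x^2 - 120


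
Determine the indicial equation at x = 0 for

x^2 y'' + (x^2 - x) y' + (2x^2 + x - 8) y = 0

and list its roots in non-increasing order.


Divide by x^2 to reach normal form y'' + P_1(x) y' + P_2(x) y = 0 with P_1(x) = 1 - 1/x and P_2(x) = 2 + 1/x - 8/x^2.
x = 0 is a singular point because the y'-coefficient 1 - 1/x has a pole at x = 0 and the y-coefficient 2 + 1/x - 8/x^2 has a pole at x = 0.
It is a regular singular point because x P_1(x) = p(x) = x - 1 and x^2 P_2(x) = q(x) = 2x^2 + x - 8 are polynomials, hence analytic at x = 0.
p(0) = -1,  q(0) = -8.
Indicial equation: r(r-1) + p(0) r + q(0) = 0, i.e. r^2 + (p(0) - 1) r + q(0) = 0, i.e. r^2 - 2 r - 8 = 0.
Discriminant: (-2)^2 - 4(-8) = 36, so r = (2 ± 6)/2.
Solving: r_1 = 4, r_2 = -2.

indicial: r^2 - 2 r - 8 = 0; roots r_1 = 4, r_2 = -2


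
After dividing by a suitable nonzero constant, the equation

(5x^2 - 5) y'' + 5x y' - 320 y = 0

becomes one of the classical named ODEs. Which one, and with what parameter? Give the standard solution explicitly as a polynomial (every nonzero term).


All three coefficients share the factor -5; dividing through by -5 gives  (1 - x^2) y'' - x y' + 64 y = 0.
This matches the Chebyshev equation (1 - x^2) y'' - x y' + n^2 y = 0 (note the -x y' term, not -2x y') with n^2 = 64, so n = 8; the polynomial solution is T_8(x).
With y = sum_k a_k x^k, matching x^k gives (k+2)(k+1) a_{k+2} = (k^2 - n^2) a_k = (k - 8)(k + 8) a_k. The right side vanishes at k = 8, so the series with the parity of 8 terminates at degree 8.
Standard normalization: leading coefficient of T_n is 2^(n-1), so a_8 = 2^7 = 128. Work downward with a_k = (k+1)(k+2) a_{k+2} / ((k - 8)(k + 8)):
  a_6 = (7)(8)(128) / ((6 - 8)(6 + 8)) = 7168/(-28) = -256
  a_4 = (5)(6)(-256) / ((4 - 8)(4 + 8)) = -7680/(-48) = 160
  a_2 = (3)(4)(160) / ((2 - 8)(2 + 8)) = 1920/(-60) = -32
  a_0 = (1)(2)(-32) / ((0 - 8)(0 + 8)) = -64/(-64) = 1
Hence T_8(x) = 128 x^8 - 256 x^6 + 160 x^4 - 32 x^2 + 1.

T_8(x); series = 128 x^8 - 256 x^6 + 160 x^4 - 32 x^2 + 1


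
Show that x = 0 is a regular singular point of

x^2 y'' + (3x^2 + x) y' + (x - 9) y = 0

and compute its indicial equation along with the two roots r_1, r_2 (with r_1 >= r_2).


Divide by x^2 to reach normal form y'' + P_1(x) y' + P_2(x) y = 0 with P_1(x) = 3 + 1/x and P_2(x) = 1/x - 9/x^2.
x = 0 is a singular point because the y'-coefficient 3 + 1/x has a pole at x = 0 and the y-coefficient 1/x - 9/x^2 has a pole at x = 0.
It is a regular singular point because x P_1(x) = p(x) = 3x + 1 and x^2 P_2(x) = q(x) = x - 9 are polynomials, hence analytic at x = 0.
p(0) = 1,  q(0) = -9.
Indicial equation: r(r-1) + p(0) r + q(0) = 0, i.e. r^2 + (p(0) - 1) r + q(0) = 0, i.e. r^2 - 9 = 0.
Discriminant: (0)^2 - 4(-9) = 36, so r = (0 ± 6)/2.
Solving: r_1 = 3, r_2 = -3.

indicial: r^2 - 9 = 0; roots r_1 = 3, r_2 = -3


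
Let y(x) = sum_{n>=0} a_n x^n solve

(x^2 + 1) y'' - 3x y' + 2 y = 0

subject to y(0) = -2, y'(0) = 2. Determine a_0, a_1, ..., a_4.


Ansatz: y(x) = sum_{n>=0} a_n x^n, so y'(x) = sum_{n>=1} n a_n x^(n-1) and y''(x) = sum_{n>=2} n(n-1) a_n x^(n-2).
Substitute into P(x) y'' + Q(x) y' + R(x) y = 0 with P(x) = x^2 + 1, Q(x) = -3x, R(x) = 2, and match powers of x.
Initial conditions: a_0 = -2, a_1 = 2.
Setting the coefficient of each power of x to zero and solving order by order (substituting the coefficients already found):
  x^0: 2 a_2 + 2 a_0 = 0  ->  2 a_2 = -2 a_0 = 4  ->  a_2 = 2
  x^1: 6 a_3 - a_1 = 0  ->  6 a_3 = a_1 = 2  ->  a_3 = 1/3
  x^2: 12 a_4 - 2 a_2 = 0  ->  12 a_4 = 2 a_2 = 4  ->  a_4 = 1/3
Truncated series: y(x) = -2 + 2 x + 2 x^2 + (1/3) x^3 + (1/3) x^4 + O(x^5).

a_0 = -2; a_1 = 2; a_2 = 2; a_3 = 1/3; a_4 = 1/3


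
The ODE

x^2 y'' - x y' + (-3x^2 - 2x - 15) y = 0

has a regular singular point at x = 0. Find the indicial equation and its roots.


Divide by x^2 to reach normal form y'' + P_1(x) y' + P_2(x) y = 0 with P_1(x) = -1/x and P_2(x) = -3 - 2/x - 15/x^2.
x = 0 is a singular point because the y'-coefficient -1/x has a pole at x = 0 and the y-coefficient -3 - 2/x - 15/x^2 has a pole at x = 0.
It is a regular singular point because x P_1(x) = p(x) = -1 and x^2 P_2(x) = q(x) = -3x^2 - 2x - 15 are polynomials, hence analytic at x = 0.
p(0) = -1,  q(0) = -15.
Indicial equation: r(r-1) + p(0) r + q(0) = 0, i.e. r^2 + (p(0) - 1) r + q(0) = 0, i.e. r^2 - 2 r - 15 = 0.
Discriminant: (-2)^2 - 4(-15) = 64, so r = (2 ± 8)/2.
Solving: r_1 = 5, r_2 = -3.

indicial: r^2 - 2 r - 15 = 0; roots r_1 = 5, r_2 = -3


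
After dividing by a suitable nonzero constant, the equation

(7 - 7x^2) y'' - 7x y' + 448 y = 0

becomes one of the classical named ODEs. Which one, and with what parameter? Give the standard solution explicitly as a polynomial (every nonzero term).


All three coefficients share the factor 7; dividing through by 7 gives  (1 - x^2) y'' - x y' + 64 y = 0.
This matches the Chebyshev equation (1 - x^2) y'' - x y' + n^2 y = 0 (note the -x y' term, not -2x y') with n^2 = 64, so n = 8; the polynomial solution is T_8(x).
With y = sum_k a_k x^k, matching x^k gives (k+2)(k+1) a_{k+2} = (k^2 - n^2) a_k = (k - 8)(k + 8) a_k. The right side vanishes at k = 8, so the series with the parity of 8 terminates at degree 8.
Standard normalization: leading coefficient of T_n is 2^(n-1), so a_8 = 2^7 = 128. Work downward with a_k = (k+1)(k+2) a_{k+2} / ((k - 8)(k + 8)):
  a_6 = (7)(8)(128) / ((6 - 8)(6 + 8)) = 7168/(-28) = -256
  a_4 = (5)(6)(-256) / ((4 - 8)(4 + 8)) = -7680/(-48) = 160
  a_2 = (3)(4)(160) / ((2 - 8)(2 + 8)) = 1920/(-60) = -32
  a_0 = (1)(2)(-32) / ((0 - 8)(0 + 8)) = -64/(-64) = 1
Hence T_8(x) = 128 x^8 - 256 x^6 + 160 x^4 - 32 x^2 + 1.

T_8(x); series = 128 x^8 - 256 x^6 + 160 x^4 - 32 x^2 + 1


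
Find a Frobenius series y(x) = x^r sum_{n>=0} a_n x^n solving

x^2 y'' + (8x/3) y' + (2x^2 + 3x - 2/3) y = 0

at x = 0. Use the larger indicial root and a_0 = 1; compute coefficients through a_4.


Write in Frobenius form y'' + (p(x)/x) y' + (q(x)/x^2) y = 0:
  p(x) = 8/3,  q(x) = 2x^2 + 3x - 2/3.
Indicial equation: r(r-1) + (8/3) r + (-2/3) = 0 -> roots r_1 = 1/3, r_2 = -2.
Take r = r_1 = 1/3. Let y(x) = x^r sum_{n>=0} a_n x^n with a_0 = 1.
Substitute y = x^r sum a_n x^n and match x^{r+n}. The recurrence is
  D(n) a_n + 3 a_{n-1} + 2 a_{n-2} = 0,  where D(n) = (r+n)(r+n-1) + (8/3)(r+n) + (-2/3).
  a_n = [-3 a_{n-1} - 2 a_{n-2}] / D(n).
Since the indicial polynomial factors as (r - r_1)(r - r_2), D(n) = (r_1 + n - r_1)(r_1 + n - r_2) = n(n + 7/3).
Evaluating step by step (a_0 = 1):
  n = 1: D(1) = 1(1 + 7/3) = 10/3; numerator = -3(1) = -3; a_1 = (-3)/(10/3) = -9/10
  n = 2: D(2) = 2(2 + 7/3) = 26/3; numerator = -3(-9/10) - 2(1) = 7/10; a_2 = (7/10)/(26/3) = 21/260
  n = 3: D(3) = 3(3 + 7/3) = 16; numerator = -3(21/260) - 2(-9/10) = 81/52; a_3 = (81/52)/(16) = 81/832
  n = 4: D(4) = 4(4 + 7/3) = 76/3; numerator = -3(81/832) - 2(21/260) = -1887/4160; a_4 = (-1887/4160)/(76/3) = -5661/316160

r = 1/3; a_0 = 1; a_1 = -9/10; a_2 = 21/260; a_3 = 81/832; a_4 = -5661/316160


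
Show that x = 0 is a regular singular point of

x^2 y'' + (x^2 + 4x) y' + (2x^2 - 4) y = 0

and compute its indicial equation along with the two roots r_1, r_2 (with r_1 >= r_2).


Divide by x^2 to reach normal form y'' + P_1(x) y' + P_2(x) y = 0 with P_1(x) = 1 + 4/x and P_2(x) = 2 - 4/x^2.
x = 0 is a singular point because the y'-coefficient 1 + 4/x has a pole at x = 0 and the y-coefficient 2 - 4/x^2 has a pole at x = 0.
It is a regular singular point because x P_1(x) = p(x) = x + 4 and x^2 P_2(x) = q(x) = 2x^2 - 4 are polynomials, hence analytic at x = 0.
p(0) = 4,  q(0) = -4.
Indicial equation: r(r-1) + p(0) r + q(0) = 0, i.e. r^2 + (p(0) - 1) r + q(0) = 0, i.e. r^2 + 3 r - 4 = 0.
Discriminant: (3)^2 - 4(-4) = 25, so r = (-3 ± 5)/2.
Solving: r_1 = 1, r_2 = -4.

indicial: r^2 + 3 r - 4 = 0; roots r_1 = 1, r_2 = -4


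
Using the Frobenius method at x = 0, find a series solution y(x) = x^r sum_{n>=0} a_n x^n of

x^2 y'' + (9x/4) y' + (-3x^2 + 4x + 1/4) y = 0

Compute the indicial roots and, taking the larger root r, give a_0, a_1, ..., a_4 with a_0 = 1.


Write in Frobenius form y'' + (p(x)/x) y' + (q(x)/x^2) y = 0:
  p(x) = 9/4,  q(x) = -3x^2 + 4x + 1/4.
Indicial equation: r(r-1) + (9/4) r + (1/4) = 0 -> roots r_1 = -1/4, r_2 = -1.
Take r = r_1 = -1/4. Let y(x) = x^r sum_{n>=0} a_n x^n with a_0 = 1.
Substitute y = x^r sum a_n x^n and match x^{r+n}. The recurrence is
  D(n) a_n + 4 a_{n-1} - 3 a_{n-2} = 0,  where D(n) = (r+n)(r+n-1) + (9/4)(r+n) + (1/4).
  a_n = [-4 a_{n-1} + 3 a_{n-2}] / D(n).
Since the indicial polynomial factors as (r - r_1)(r - r_2), D(n) = (r_1 + n - r_1)(r_1 + n - r_2) = n(n + 3/4).
Evaluating step by step (a_0 = 1):
  n = 1: D(1) = 1(1 + 3/4) = 7/4; numerator = -4(1) = -4; a_1 = (-4)/(7/4) = -16/7
  n = 2: D(2) = 2(2 + 3/4) = 11/2; numerator = -4(-16/7) + 3(1) = 85/7; a_2 = (85/7)/(11/2) = 170/77
  n = 3: D(3) = 3(3 + 3/4) = 45/4; numerator = -4(170/77) + 3(-16/7) = -1208/77; a_3 = (-1208/77)/(45/4) = -4832/3465
  n = 4: D(4) = 4(4 + 3/4) = 19; numerator = -4(-4832/3465) + 3(170/77) = 42278/3465; a_4 = (42278/3465)/(19) = 42278/65835

r = -1/4; a_0 = 1; a_1 = -16/7; a_2 = 170/77; a_3 = -4832/3465; a_4 = 42278/65835


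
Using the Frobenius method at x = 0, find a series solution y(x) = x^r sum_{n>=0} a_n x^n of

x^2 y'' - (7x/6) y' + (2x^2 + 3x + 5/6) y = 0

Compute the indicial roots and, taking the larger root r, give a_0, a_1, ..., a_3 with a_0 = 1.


Write in Frobenius form y'' + (p(x)/x) y' + (q(x)/x^2) y = 0:
  p(x) = -7/6,  q(x) = 2x^2 + 3x + 5/6.
Indicial equation: r(r-1) + (-7/6) r + (5/6) = 0 -> roots r_1 = 5/3, r_2 = 1/2.
Take r = r_1 = 5/3. Let y(x) = x^r sum_{n>=0} a_n x^n with a_0 = 1.
Substitute y = x^r sum a_n x^n and match x^{r+n}. The recurrence is
  D(n) a_n + 3 a_{n-1} + 2 a_{n-2} = 0,  where D(n) = (r+n)(r+n-1) + (-7/6)(r+n) + (5/6).
  a_n = [-3 a_{n-1} - 2 a_{n-2}] / D(n).
Since the indicial polynomial factors as (r - r_1)(r - r_2), D(n) = (r_1 + n - r_1)(r_1 + n - r_2) = n(n + 7/6).
Evaluating step by step (a_0 = 1):
  n = 1: D(1) = 1(1 + 7/6) = 13/6; numerator = -3(1) = -3; a_1 = (-3)/(13/6) = -18/13
  n = 2: D(2) = 2(2 + 7/6) = 19/3; numerator = -3(-18/13) - 2(1) = 28/13; a_2 = (28/13)/(19/3) = 84/247
  n = 3: D(3) = 3(3 + 7/6) = 25/2; numerator = -3(84/247) - 2(-18/13) = 432/247; a_3 = (432/247)/(25/2) = 864/6175

r = 5/3; a_0 = 1; a_1 = -18/13; a_2 = 84/247; a_3 = 864/6175


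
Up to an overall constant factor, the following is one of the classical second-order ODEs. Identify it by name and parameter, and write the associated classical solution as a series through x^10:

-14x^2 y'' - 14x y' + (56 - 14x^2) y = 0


All three coefficients share the factor -14; dividing through by -14 gives  x^2 y'' + x y' + (x^2 - 4) y = 0.
This matches the Bessel equation x^2 y'' + x y' + (x^2 - nu^2) y = 0 with nu^2 = 4, so nu = 2; the solution bounded at x = 0 is J_2(x).
Frobenius at x = 0: indicial roots ±nu; for r = nu the recurrence k(k + 2nu) c_k = -c_{k-2} gives the standard series J_nu(x) = sum_{k>=0} (-1)^k / (k! (k+nu)!) (x/2)^(2k+nu). Evaluate the first 5 terms:
  k = 0: (-1)^0 / (0! * 2! * 2^2) x^2 = 1/(1*2*4) x^2 = (1/8) x^2
  k = 1: (-1)^1 / (1! * 3! * 2^4) x^4 = -1/(1*6*16) x^4 = (-1/96) x^4
  k = 2: (-1)^2 / (2! * 4! * 2^6) x^6 = 1/(2*24*64) x^6 = (1/3072) x^6
  k = 3: (-1)^3 / (3! * 5! * 2^8) x^8 = -1/(6*120*256) x^8 = (-1/184320) x^8
  k = 4: (-1)^4 / (4! * 6! * 2^10) x^10 = 1/(24*720*1024) x^10 = (1/17694720) x^10
Hence J_2(x) = x^10/17694720 - x^8/184320 + x^6/3072 - x^4/96 + x^2/8 + ....

J_2(x); series = x^10/17694720 - x^8/184320 + x^6/3072 - x^4/96 + x^2/8


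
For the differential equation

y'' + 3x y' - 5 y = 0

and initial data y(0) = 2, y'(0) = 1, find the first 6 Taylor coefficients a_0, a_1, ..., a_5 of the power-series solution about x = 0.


Ansatz: y(x) = sum_{n>=0} a_n x^n, so y'(x) = sum_{n>=1} n a_n x^(n-1) and y''(x) = sum_{n>=2} n(n-1) a_n x^(n-2).
Substitute into P(x) y'' + Q(x) y' + R(x) y = 0 with P(x) = 1, Q(x) = 3x, R(x) = -5, and match powers of x.
Initial conditions: a_0 = 2, a_1 = 1.
Setting the coefficient of each power of x to zero and solving order by order (substituting the coefficients already found):
  x^0: 2 a_2 - 5 a_0 = 0  ->  2 a_2 = 5 a_0 = 10  ->  a_2 = 5
  x^1: 6 a_3 - 2 a_1 = 0  ->  6 a_3 = 2 a_1 = 2  ->  a_3 = 1/3
  x^2: 12 a_4 + a_2 = 0  ->  12 a_4 = -a_2 = -5  ->  a_4 = -5/12
  x^3: 20 a_5 + 4 a_3 = 0  ->  20 a_5 = -4 a_3 = -4/3  ->  a_5 = -1/15
Truncated series: y(x) = 2 + x + 5 x^2 + (1/3) x^3 - (5/12) x^4 - (1/15) x^5 + O(x^6).

a_0 = 2; a_1 = 1; a_2 = 5; a_3 = 1/3; a_4 = -5/12; a_5 = -1/15


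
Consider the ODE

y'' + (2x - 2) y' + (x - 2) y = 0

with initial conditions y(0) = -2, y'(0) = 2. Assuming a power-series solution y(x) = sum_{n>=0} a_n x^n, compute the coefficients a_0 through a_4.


Ansatz: y(x) = sum_{n>=0} a_n x^n, so y'(x) = sum_{n>=1} n a_n x^(n-1) and y''(x) = sum_{n>=2} n(n-1) a_n x^(n-2).
Substitute into P(x) y'' + Q(x) y' + R(x) y = 0 with P(x) = 1, Q(x) = 2x - 2, R(x) = x - 2, and match powers of x.
Initial conditions: a_0 = -2, a_1 = 2.
Setting the coefficient of each power of x to zero and solving order by order (substituting the coefficients already found):
  x^0: 2 a_2 - 2 a_1 - 2 a_0 = 0  ->  2 a_2 = 2 a_1 + 2 a_0 = 0  ->  a_2 = 0
  x^1: 6 a_3 - 4 a_2 + a_0 = 0  ->  6 a_3 = 4 a_2 - a_0 = 2  ->  a_3 = 1/3
  x^2: 12 a_4 - 6 a_3 + 2 a_2 + a_1 = 0  ->  12 a_4 = 6 a_3 - 2 a_2 - a_1 = 0  ->  a_4 = 0
Truncated series: y(x) = -2 + 2 x + (1/3) x^3 + O(x^5).

a_0 = -2; a_1 = 2; a_2 = 0; a_3 = 1/3; a_4 = 0


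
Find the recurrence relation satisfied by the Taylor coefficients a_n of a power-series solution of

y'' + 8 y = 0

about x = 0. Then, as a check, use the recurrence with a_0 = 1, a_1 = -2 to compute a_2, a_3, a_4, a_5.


Substitute y = sum_n a_n x^n into y'' + (const) y = 0.
y''(x) = sum_{n>=0} (n+2)(n+1) a_{n+2} x^n.
The ODE becomes sum_n [(n+2)(n+1) a_{n+2} + 8 a_n] x^n = 0.
Setting each coefficient to zero gives the recurrence:
  (n+2)(n+1) a_{n+2} + 8 a_n = 0,
  a_{n+2} = -8 / ((n+1)(n+2)) a_n.

Check with a_0 = 1, a_1 = -2 (apply the recurrence for n = 0, 1, 2, 3): a_0 = 1, a_1 = -2, a_2 = -4, a_3 = 8/3, a_4 = 8/3, a_5 = -16/15.

a_{n+2} = -8/((n+1)(n+2)) * a_n; check: a_0 = 1, a_1 = -2, a_2 = -4, a_3 = 8/3, a_4 = 8/3, a_5 = -16/15


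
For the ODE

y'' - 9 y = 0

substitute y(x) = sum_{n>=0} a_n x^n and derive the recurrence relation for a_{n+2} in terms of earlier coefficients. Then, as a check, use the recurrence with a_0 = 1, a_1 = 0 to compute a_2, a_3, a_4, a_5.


Substitute y = sum_n a_n x^n into y'' + (const) y = 0.
y''(x) = sum_{n>=0} (n+2)(n+1) a_{n+2} x^n.
The ODE becomes sum_n [(n+2)(n+1) a_{n+2} - 9 a_n] x^n = 0.
Setting each coefficient to zero gives the recurrence:
  (n+2)(n+1) a_{n+2} - 9 a_n = 0,
  a_{n+2} = 9 / ((n+1)(n+2)) a_n.

Check with a_0 = 1, a_1 = 0 (apply the recurrence for n = 0, 1, 2, 3): a_0 = 1, a_1 = 0, a_2 = 9/2, a_3 = 0, a_4 = 27/8, a_5 = 0.

a_{n+2} = 9/((n+1)(n+2)) * a_n; check: a_0 = 1, a_1 = 0, a_2 = 9/2, a_3 = 0, a_4 = 27/8, a_5 = 0


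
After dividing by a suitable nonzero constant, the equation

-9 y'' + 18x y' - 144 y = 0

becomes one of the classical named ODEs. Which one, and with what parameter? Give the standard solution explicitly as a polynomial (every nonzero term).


All three coefficients share the factor -9; dividing through by -9 gives  y'' - 2x y' + 16 y = 0.
This matches the Hermite equation y'' - 2x y' + 2n y = 0 with 2n = 16, so n = 8; the polynomial solution is H_8(x).
With y = sum_k a_k x^k, matching x^k gives (k+2)(k+1) a_{k+2} = 2(k - n) a_k = 2(k - 8) a_k. The right side vanishes at k = 8, so the series with the parity of 8 terminates at degree 8.
Standard normalization: leading coefficient of H_n is 2^n, so a_8 = 2^8 = 256. Work downward with a_k = (k+1)(k+2) a_{k+2} / (2(k - n)):
  a_6 = (7)(8)(256) / (2(6 - 8)) = 14336/(-4) = -3584
  a_4 = (5)(6)(-3584) / (2(4 - 8)) = -107520/(-8) = 13440
  a_2 = (3)(4)(13440) / (2(2 - 8)) = 161280/(-12) = -13440
  a_0 = (1)(2)(-13440) / (2(0 - 8)) = -26880/(-16) = 1680
Hence H_8(x) = 256 x^8 - 3584 x^6 + 13440 x^4 - 13440 x^2 + 1680.

H_8(x); series = 256 x^8 - 3584 x^6 + 13440 x^4 - 13440 x^2 + 1680


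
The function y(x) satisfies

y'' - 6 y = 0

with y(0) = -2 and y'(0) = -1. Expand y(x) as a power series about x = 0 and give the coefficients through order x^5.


Ansatz: y(x) = sum_{n>=0} a_n x^n, so y'(x) = sum_{n>=1} n a_n x^(n-1) and y''(x) = sum_{n>=2} n(n-1) a_n x^(n-2).
Substitute into P(x) y'' + Q(x) y' + R(x) y = 0 with P(x) = 1, Q(x) = 0, R(x) = -6, and match powers of x.
Initial conditions: a_0 = -2, a_1 = -1.
Setting the coefficient of each power of x to zero and solving order by order (substituting the coefficients already found):
  x^0: 2 a_2 - 6 a_0 = 0  ->  2 a_2 = 6 a_0 = -12  ->  a_2 = -6
  x^1: 6 a_3 - 6 a_1 = 0  ->  6 a_3 = 6 a_1 = -6  ->  a_3 = -1
  x^2: 12 a_4 - 6 a_2 = 0  ->  12 a_4 = 6 a_2 = -36  ->  a_4 = -3
  x^3: 20 a_5 - 6 a_3 = 0  ->  20 a_5 = 6 a_3 = -6  ->  a_5 = -3/10
Truncated series: y(x) = -2 - x - 6 x^2 - x^3 - 3 x^4 - (3/10) x^5 + O(x^6).

a_0 = -2; a_1 = -1; a_2 = -6; a_3 = -1; a_4 = -3; a_5 = -3/10


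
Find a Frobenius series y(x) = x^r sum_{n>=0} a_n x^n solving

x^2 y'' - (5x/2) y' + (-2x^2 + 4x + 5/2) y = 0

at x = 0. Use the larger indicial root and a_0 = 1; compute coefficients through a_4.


Write in Frobenius form y'' + (p(x)/x) y' + (q(x)/x^2) y = 0:
  p(x) = -5/2,  q(x) = -2x^2 + 4x + 5/2.
Indicial equation: r(r-1) + (-5/2) r + (5/2) = 0 -> roots r_1 = 5/2, r_2 = 1.
Take r = r_1 = 5/2. Let y(x) = x^r sum_{n>=0} a_n x^n with a_0 = 1.
Substitute y = x^r sum a_n x^n and match x^{r+n}. The recurrence is
  D(n) a_n + 4 a_{n-1} - 2 a_{n-2} = 0,  where D(n) = (r+n)(r+n-1) + (-5/2)(r+n) + (5/2).
  a_n = [-4 a_{n-1} + 2 a_{n-2}] / D(n).
Since the indicial polynomial factors as (r - r_1)(r - r_2), D(n) = (r_1 + n - r_1)(r_1 + n - r_2) = n(n + 3/2).
Evaluating step by step (a_0 = 1):
  n = 1: D(1) = 1(1 + 3/2) = 5/2; numerator = -4(1) = -4; a_1 = (-4)/(5/2) = -8/5
  n = 2: D(2) = 2(2 + 3/2) = 7; numerator = -4(-8/5) + 2(1) = 42/5; a_2 = (42/5)/(7) = 6/5
  n = 3: D(3) = 3(3 + 3/2) = 27/2; numerator = -4(6/5) + 2(-8/5) = -8; a_3 = (-8)/(27/2) = -16/27
  n = 4: D(4) = 4(4 + 3/2) = 22; numerator = -4(-16/27) + 2(6/5) = 644/135; a_4 = (644/135)/(22) = 322/1485

r = 5/2; a_0 = 1; a_1 = -8/5; a_2 = 6/5; a_3 = -16/27; a_4 = 322/1485


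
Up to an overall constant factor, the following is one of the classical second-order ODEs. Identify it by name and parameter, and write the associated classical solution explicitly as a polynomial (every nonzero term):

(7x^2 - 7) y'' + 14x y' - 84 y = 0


All three coefficients share the factor -7; dividing through by -7 gives  (1 - x^2) y'' - 2x y' + 12 y = 0.
This matches the Legendre equation (1 - x^2) y'' - 2x y' + n(n+1) y = 0 (note the -2x y' term) with n(n+1) = 12, so n = 3; the polynomial solution is P_3(x).
With y = sum_k a_k x^k, matching x^k gives (k+2)(k+1) a_{k+2} = [k(k+1) - n(n+1)] a_k = (k - 3)(k + 4) a_k. The right side vanishes at k = 3, so the series with the parity of 3 terminates at degree 3.
Standard normalization (P_n(1) = 1): leading coefficient (2n)!/(2^n (n!)^2) = 720/(8*36) = 5/2, so a_3 = 5/2. Work downward with a_k = (k+1)(k+2) a_{k+2} / ((k - 3)(k + 4)):
  a_1 = (2)(3)(5/2) / ((1 - 3)(1 + 4)) = 15/(-10) = -3/2
Hence P_3(x) = 5 x^3/2 - 3 x/2.

P_3(x); series = 5 x^3/2 - 3 x/2


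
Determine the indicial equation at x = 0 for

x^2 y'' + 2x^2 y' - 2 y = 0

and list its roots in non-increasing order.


Divide by x^2 to reach normal form y'' + P_1(x) y' + P_2(x) y = 0 with P_1(x) = 2 and P_2(x) = -2/x^2.
x = 0 is a singular point because the y-coefficient -2/x^2 has a pole at x = 0.
It is a regular singular point because x P_1(x) = p(x) = 2x and x^2 P_2(x) = q(x) = -2 are polynomials, hence analytic at x = 0.
p(0) = 0,  q(0) = -2.
Indicial equation: r(r-1) + p(0) r + q(0) = 0, i.e. r^2 + (p(0) - 1) r + q(0) = 0, i.e. r^2 - 1 r - 2 = 0.
Discriminant: (-1)^2 - 4(-2) = 9, so r = (1 ± 3)/2.
Solving: r_1 = 2, r_2 = -1.

indicial: r^2 - 1 r - 2 = 0; roots r_1 = 2, r_2 = -1


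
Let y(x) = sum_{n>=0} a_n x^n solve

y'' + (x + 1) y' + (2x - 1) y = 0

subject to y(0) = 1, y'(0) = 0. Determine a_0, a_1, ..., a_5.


Ansatz: y(x) = sum_{n>=0} a_n x^n, so y'(x) = sum_{n>=1} n a_n x^(n-1) and y''(x) = sum_{n>=2} n(n-1) a_n x^(n-2).
Substitute into P(x) y'' + Q(x) y' + R(x) y = 0 with P(x) = 1, Q(x) = x + 1, R(x) = 2x - 1, and match powers of x.
Initial conditions: a_0 = 1, a_1 = 0.
Setting the coefficient of each power of x to zero and solving order by order (substituting the coefficients already found):
  x^0: 2 a_2 + a_1 - a_0 = 0  ->  2 a_2 = -a_1 + a_0 = 1  ->  a_2 = 1/2
  x^1: 6 a_3 + 2 a_2 + 2 a_0 = 0  ->  6 a_3 = -2 a_2 - 2 a_0 = -3  ->  a_3 = -1/2
  x^2: 12 a_4 + 3 a_3 + a_2 + 2 a_1 = 0  ->  12 a_4 = -3 a_3 - a_2 - 2 a_1 = 1  ->  a_4 = 1/12
  x^3: 20 a_5 + 4 a_4 + 2 a_3 + 2 a_2 = 0  ->  20 a_5 = -4 a_4 - 2 a_3 - 2 a_2 = -1/3  ->  a_5 = -1/60
Truncated series: y(x) = 1 + (1/2) x^2 - (1/2) x^3 + (1/12) x^4 - (1/60) x^5 + O(x^6).

a_0 = 1; a_1 = 0; a_2 = 1/2; a_3 = -1/2; a_4 = 1/12; a_5 = -1/60


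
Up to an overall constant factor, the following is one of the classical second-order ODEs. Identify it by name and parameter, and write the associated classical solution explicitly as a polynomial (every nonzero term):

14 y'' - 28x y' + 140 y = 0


All three coefficients share the factor 14; dividing through by 14 gives  y'' - 2x y' + 10 y = 0.
This matches the Hermite equation y'' - 2x y' + 2n y = 0 with 2n = 10, so n = 5; the polynomial solution is H_5(x).
With y = sum_k a_k x^k, matching x^k gives (k+2)(k+1) a_{k+2} = 2(k - n) a_k = 2(k - 5) a_k. The right side vanishes at k = 5, so the series with the parity of 5 terminates at degree 5.
Standard normalization: leading coefficient of H_n is 2^n, so a_5 = 2^5 = 32. Work downward with a_k = (k+1)(k+2) a_{k+2} / (2(k - n)):
  a_3 = (4)(5)(32) / (2(3 - 5)) = 640/(-4) = -160
  a_1 = (2)(3)(-160) / (2(1 - 5)) = -960/(-8) = 120
Hence H_5(x) = 32 x^5 - 160 x^3 + 120 x.

H_5(x); series = 32 x^5 - 160 x^3 + 120 x


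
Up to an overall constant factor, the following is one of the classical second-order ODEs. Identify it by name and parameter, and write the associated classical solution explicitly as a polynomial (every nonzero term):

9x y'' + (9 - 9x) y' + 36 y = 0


All three coefficients share the factor 9; dividing through by 9 gives  x y'' + (1 - x) y' + 4 y = 0.
This matches the Laguerre equation x y'' + (1 - x) y' + n y = 0 with n = 4; the polynomial solution is L_4(x).
With y = sum_k a_k x^k, matching x^k gives (k+1)k a_{k+1} + (k+1) a_{k+1} - k a_k + n a_k = 0, i.e. (k+1)^2 a_{k+1} = (k - n) a_k = (k - 4) a_k. The right side vanishes at k = 4, so the series terminates at degree 4.
Standard normalization L_n(0) = 1 gives a_0 = 1. Work upward with a_{k+1} = (k - 4) a_k / (k+1)^2:
  a_1 = (0 - 4)(1) / 1^2 = -4/1 = -4
  a_2 = (1 - 4)(-4) / 2^2 = 12/4 = 3
  a_3 = (2 - 4)(3) / 3^2 = -6/9 = -2/3
  a_4 = (3 - 4)(-2/3) / 4^2 = (2/3)/16 = 1/24
Hence L_4(x) = x^4/24 - 2 x^3/3 + 3 x^2 - 4 x + 1.

L_4(x); series = x^4/24 - 2 x^3/3 + 3 x^2 - 4 x + 1


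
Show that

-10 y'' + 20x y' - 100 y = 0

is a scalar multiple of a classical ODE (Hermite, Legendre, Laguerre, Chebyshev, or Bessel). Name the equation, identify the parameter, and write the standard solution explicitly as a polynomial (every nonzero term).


All three coefficients share the factor -10; dividing through by -10 gives  y'' - 2x y' + 10 y = 0.
This matches the Hermite equation y'' - 2x y' + 2n y = 0 with 2n = 10, so n = 5; the polynomial solution is H_5(x).
With y = sum_k a_k x^k, matching x^k gives (k+2)(k+1) a_{k+2} = 2(k - n) a_k = 2(k - 5) a_k. The right side vanishes at k = 5, so the series with the parity of 5 terminates at degree 5.
Standard normalization: leading coefficient of H_n is 2^n, so a_5 = 2^5 = 32. Work downward with a_k = (k+1)(k+2) a_{k+2} / (2(k - n)):
  a_3 = (4)(5)(32) / (2(3 - 5)) = 640/(-4) = -160
  a_1 = (2)(3)(-160) / (2(1 - 5)) = -960/(-8) = 120
Hence H_5(x) = 32 x^5 - 160 x^3 + 120 x.

H_5(x); series = 32 x^5 - 160 x^3 + 120 x


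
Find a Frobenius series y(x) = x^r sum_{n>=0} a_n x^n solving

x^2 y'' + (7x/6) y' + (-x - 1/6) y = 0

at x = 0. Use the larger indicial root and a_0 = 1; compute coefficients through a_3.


Write in Frobenius form y'' + (p(x)/x) y' + (q(x)/x^2) y = 0:
  p(x) = 7/6,  q(x) = -x - 1/6.
Indicial equation: r(r-1) + (7/6) r + (-1/6) = 0 -> roots r_1 = 1/3, r_2 = -1/2.
Take r = r_1 = 1/3. Let y(x) = x^r sum_{n>=0} a_n x^n with a_0 = 1.
Substitute y = x^r sum a_n x^n and match x^{r+n}. The recurrence is
  D(n) a_n - 1 a_{n-1} = 0,  where D(n) = (r+n)(r+n-1) + (7/6)(r+n) + (-1/6).
  a_n = 1 / D(n) * a_{n-1}.
Since the indicial polynomial factors as (r - r_1)(r - r_2), D(n) = (r_1 + n - r_1)(r_1 + n - r_2) = n(n + 5/6).
Evaluating step by step (a_0 = 1):
  n = 1: D(1) = 1(1 + 5/6) = 11/6; numerator = 1(1) = 1; a_1 = (1)/(11/6) = 6/11
  n = 2: D(2) = 2(2 + 5/6) = 17/3; numerator = 1(6/11) = 6/11; a_2 = (6/11)/(17/3) = 18/187
  n = 3: D(3) = 3(3 + 5/6) = 23/2; numerator = 1(18/187) = 18/187; a_3 = (18/187)/(23/2) = 36/4301

r = 1/3; a_0 = 1; a_1 = 6/11; a_2 = 18/187; a_3 = 36/4301


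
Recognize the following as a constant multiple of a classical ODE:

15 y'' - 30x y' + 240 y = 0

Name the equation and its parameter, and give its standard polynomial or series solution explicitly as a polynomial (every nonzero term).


All three coefficients share the factor 15; dividing through by 15 gives  y'' - 2x y' + 16 y = 0.
This matches the Hermite equation y'' - 2x y' + 2n y = 0 with 2n = 16, so n = 8; the polynomial solution is H_8(x).
With y = sum_k a_k x^k, matching x^k gives (k+2)(k+1) a_{k+2} = 2(k - n) a_k = 2(k - 8) a_k. The right side vanishes at k = 8, so the series with the parity of 8 terminates at degree 8.
Standard normalization: leading coefficient of H_n is 2^n, so a_8 = 2^8 = 256. Work downward with a_k = (k+1)(k+2) a_{k+2} / (2(k - n)):
  a_6 = (7)(8)(256) / (2(6 - 8)) = 14336/(-4) = -3584
  a_4 = (5)(6)(-3584) / (2(4 - 8)) = -107520/(-8) = 13440
  a_2 = (3)(4)(13440) / (2(2 - 8)) = 161280/(-12) = -13440
  a_0 = (1)(2)(-13440) / (2(0 - 8)) = -26880/(-16) = 1680
Hence H_8(x) = 256 x^8 - 3584 x^6 + 13440 x^4 - 13440 x^2 + 1680.

H_8(x); series = 256 x^8 - 3584 x^6 + 13440 x^4 - 13440 x^2 + 1680


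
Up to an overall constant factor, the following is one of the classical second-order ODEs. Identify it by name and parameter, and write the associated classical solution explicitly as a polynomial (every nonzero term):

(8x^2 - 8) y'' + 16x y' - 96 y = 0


All three coefficients share the factor -8; dividing through by -8 gives  (1 - x^2) y'' - 2x y' + 12 y = 0.
This matches the Legendre equation (1 - x^2) y'' - 2x y' + n(n+1) y = 0 (note the -2x y' term) with n(n+1) = 12, so n = 3; the polynomial solution is P_3(x).
With y = sum_k a_k x^k, matching x^k gives (k+2)(k+1) a_{k+2} = [k(k+1) - n(n+1)] a_k = (k - 3)(k + 4) a_k. The right side vanishes at k = 3, so the series with the parity of 3 terminates at degree 3.
Standard normalization (P_n(1) = 1): leading coefficient (2n)!/(2^n (n!)^2) = 720/(8*36) = 5/2, so a_3 = 5/2. Work downward with a_k = (k+1)(k+2) a_{k+2} / ((k - 3)(k + 4)):
  a_1 = (2)(3)(5/2) / ((1 - 3)(1 + 4)) = 15/(-10) = -3/2
Hence P_3(x) = 5 x^3/2 - 3 x/2.

P_3(x); series = 5 x^3/2 - 3 x/2


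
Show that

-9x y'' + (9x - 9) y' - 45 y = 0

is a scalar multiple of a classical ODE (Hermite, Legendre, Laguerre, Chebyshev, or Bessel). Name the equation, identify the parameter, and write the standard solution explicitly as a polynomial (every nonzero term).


All three coefficients share the factor -9; dividing through by -9 gives  x y'' + (1 - x) y' + 5 y = 0.
This matches the Laguerre equation x y'' + (1 - x) y' + n y = 0 with n = 5; the polynomial solution is L_5(x).
With y = sum_k a_k x^k, matching x^k gives (k+1)k a_{k+1} + (k+1) a_{k+1} - k a_k + n a_k = 0, i.e. (k+1)^2 a_{k+1} = (k - n) a_k = (k - 5) a_k. The right side vanishes at k = 5, so the series terminates at degree 5.
Standard normalization L_n(0) = 1 gives a_0 = 1. Work upward with a_{k+1} = (k - 5) a_k / (k+1)^2:
  a_1 = (0 - 5)(1) / 1^2 = -5/1 = -5
  a_2 = (1 - 5)(-5) / 2^2 = 20/4 = 5
  a_3 = (2 - 5)(5) / 3^2 = -15/9 = -5/3
  a_4 = (3 - 5)(-5/3) / 4^2 = (10/3)/16 = 5/24
  a_5 = (4 - 5)(5/24) / 5^2 = (-5/24)/25 = -1/120
Hence L_5(x) = -x^5/120 + 5 x^4/24 - 5 x^3/3 + 5 x^2 - 5 x + 1.

L_5(x); series = -x^5/120 + 5 x^4/24 - 5 x^3/3 + 5 x^2 - 5 x + 1


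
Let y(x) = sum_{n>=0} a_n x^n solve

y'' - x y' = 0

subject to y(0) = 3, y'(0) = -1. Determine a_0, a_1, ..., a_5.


Ansatz: y(x) = sum_{n>=0} a_n x^n, so y'(x) = sum_{n>=1} n a_n x^(n-1) and y''(x) = sum_{n>=2} n(n-1) a_n x^(n-2).
Substitute into P(x) y'' + Q(x) y' + R(x) y = 0 with P(x) = 1, Q(x) = -x, R(x) = 0, and match powers of x.
Initial conditions: a_0 = 3, a_1 = -1.
Setting the coefficient of each power of x to zero and solving order by order (substituting the coefficients already found):
  x^0: 2 a_2 = 0  ->  a_2 = 0
  x^1: 6 a_3 - a_1 = 0  ->  6 a_3 = a_1 = -1  ->  a_3 = -1/6
  x^2: 12 a_4 - 2 a_2 = 0  ->  12 a_4 = 2 a_2 = 0  ->  a_4 = 0
  x^3: 20 a_5 - 3 a_3 = 0  ->  20 a_5 = 3 a_3 = -1/2  ->  a_5 = -1/40
Truncated series: y(x) = 3 - x - (1/6) x^3 - (1/40) x^5 + O(x^6).

a_0 = 3; a_1 = -1; a_2 = 0; a_3 = -1/6; a_4 = 0; a_5 = -1/40


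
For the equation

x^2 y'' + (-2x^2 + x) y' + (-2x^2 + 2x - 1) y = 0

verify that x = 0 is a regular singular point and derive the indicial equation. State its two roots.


Divide by x^2 to reach normal form y'' + P_1(x) y' + P_2(x) y = 0 with P_1(x) = -2 + 1/x and P_2(x) = -2 + 2/x - 1/x^2.
x = 0 is a singular point because the y'-coefficient -2 + 1/x has a pole at x = 0 and the y-coefficient -2 + 2/x - 1/x^2 has a pole at x = 0.
It is a regular singular point because x P_1(x) = p(x) = 1 - 2x and x^2 P_2(x) = q(x) = -2x^2 + 2x - 1 are polynomials, hence analytic at x = 0.
p(0) = 1,  q(0) = -1.
Indicial equation: r(r-1) + p(0) r + q(0) = 0, i.e. r^2 + (p(0) - 1) r + q(0) = 0, i.e. r^2 - 1 = 0.
Discriminant: (0)^2 - 4(-1) = 4, so r = (0 ± 2)/2.
Solving: r_1 = 1, r_2 = -1.

indicial: r^2 - 1 = 0; roots r_1 = 1, r_2 = -1
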